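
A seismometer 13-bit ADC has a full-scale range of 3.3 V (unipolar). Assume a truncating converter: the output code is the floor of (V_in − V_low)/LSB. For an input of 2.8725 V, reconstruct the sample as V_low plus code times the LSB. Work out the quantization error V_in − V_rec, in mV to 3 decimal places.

One LSB is 3.3 V / 8192 = 402.83 µV.
(V_in − V_low)/LSB = (2.8725 − 0)/0.000402832 = 7130.7636 → code 7130 (floor).
Reconstructed: 2.8721924 V.
Difference: 0.000307617 V → 0.308 mV.

0.308 mV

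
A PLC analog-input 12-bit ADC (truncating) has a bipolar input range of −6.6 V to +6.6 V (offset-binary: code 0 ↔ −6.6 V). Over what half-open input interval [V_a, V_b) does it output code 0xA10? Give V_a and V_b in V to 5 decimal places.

LSB = 13.2/2^12 = 3.223 mV.
Code 0xA10 = 2576 decimal.
V_a = V_low + 2576·LSB = 1.70156 V; V_b = V_low + 2577·LSB = 1.70479 V.

[1.70156 V, 1.70479 V)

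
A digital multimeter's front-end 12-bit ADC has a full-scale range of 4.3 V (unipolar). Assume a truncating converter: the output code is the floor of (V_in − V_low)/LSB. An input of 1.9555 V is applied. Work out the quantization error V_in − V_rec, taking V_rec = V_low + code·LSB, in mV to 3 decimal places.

0.764 mV

One LSB is 4.3 V / 4096 = 1.050 mV.
Scaled input = 1862.7274 LSBs, so code = 1862.
Reconstructed: 1.9547363 V.
Difference: 0.000763672 V → 0.764 mV.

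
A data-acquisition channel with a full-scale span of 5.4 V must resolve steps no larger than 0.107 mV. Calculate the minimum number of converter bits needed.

Number of steps required ≥ 5.4 V / 0.107 mV = 50467.29.
Need 2^N ≥ 50467.29; 2^15 = 32768, 2^16 = 65536.
Minimum N = 16.

16 bits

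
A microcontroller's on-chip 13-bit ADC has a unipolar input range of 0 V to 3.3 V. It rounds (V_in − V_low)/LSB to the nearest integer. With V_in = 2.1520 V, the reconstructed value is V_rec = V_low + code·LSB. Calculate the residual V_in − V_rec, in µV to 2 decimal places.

71.29 µV

Step size: 3.3 V ÷ 2^13 = 402.83 µV.
Scaled input = 5342.1770 LSBs, so code = 5342.
V_rec = 0 + 5342·0.000402832 = 2.1519287 V.
Difference: 7.12891e-05 V → 71.29 µV.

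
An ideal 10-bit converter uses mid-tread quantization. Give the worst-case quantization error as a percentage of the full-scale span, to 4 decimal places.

Rounding → worst-case error = ½ LSB = V_FS/2^11, so 100/2048 = 0.0488281 % of full scale.

0.0488 %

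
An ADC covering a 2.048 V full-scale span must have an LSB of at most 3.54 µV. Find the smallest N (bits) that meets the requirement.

Number of steps required ≥ 2.048 V / 3.54 µV = 578531.07.
Need 2^N ≥ 578531.07; 2^19 = 524288, 2^20 = 1048576.
Minimum N = 20.

20 bits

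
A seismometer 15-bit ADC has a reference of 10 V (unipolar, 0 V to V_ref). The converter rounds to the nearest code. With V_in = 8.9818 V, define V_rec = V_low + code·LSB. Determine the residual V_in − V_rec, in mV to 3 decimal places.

-0.134 mV

One LSB is 10 V / 32768 = 305.18 µV.
Scaled input = 29431.5622 LSBs, so code = 29432.
Reconstructed: 8.9819336 V.
Error = 8.9818 − 8.9819336 = -0.000133594 V = -0.134 mV.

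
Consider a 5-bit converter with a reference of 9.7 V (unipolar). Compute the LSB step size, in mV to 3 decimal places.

Full-scale span = 9.7 V.
LSB = 9.7 / 2^5 = 9.7 / 32 = 0.303125 V = 303.125 mV.

303.125 mV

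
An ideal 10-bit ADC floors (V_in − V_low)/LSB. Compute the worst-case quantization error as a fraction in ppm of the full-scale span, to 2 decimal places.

Truncating → worst-case error = 1 LSB = V_FS/2^10, so 1e+06/1024 = 976.562 ppm of full scale.

976.56 ppm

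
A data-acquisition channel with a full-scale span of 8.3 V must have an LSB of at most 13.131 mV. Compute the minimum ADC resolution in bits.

10 bits

Number of steps required ≥ 8.3 V / 13.131 mV = 632.09.
Need 2^N ≥ 632.09; 2^9 = 512, 2^10 = 1024.
Minimum N = 10.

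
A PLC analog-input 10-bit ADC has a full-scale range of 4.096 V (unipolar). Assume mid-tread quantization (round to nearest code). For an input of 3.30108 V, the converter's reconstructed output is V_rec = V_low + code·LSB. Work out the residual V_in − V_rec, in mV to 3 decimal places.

1.080 mV

Step size: 4.096 V ÷ 2^10 = 4.000 mV.
(V_in − V_low)/LSB = (3.30108 − 0)/0.004 = 825.2700 → code 825 (round).
V_rec = 0 + 825·0.004 = 3.3 V.
V_in − V_rec = 0.00108 V = 1.080 mV.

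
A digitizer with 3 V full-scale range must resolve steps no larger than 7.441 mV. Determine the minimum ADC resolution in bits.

9 bits

Number of steps required ≥ 3 V / 7.441 mV = 403.17.
Need 2^N ≥ 403.17; 2^8 = 256, 2^9 = 512.
Minimum N = 9.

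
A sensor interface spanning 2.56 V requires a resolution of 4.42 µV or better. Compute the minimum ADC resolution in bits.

Number of steps required ≥ 2.56 V / 4.42 µV = 579185.52.
Need 2^N ≥ 579185.52; 2^19 = 524288, 2^20 = 1048576.
Minimum N = 20.

20 bits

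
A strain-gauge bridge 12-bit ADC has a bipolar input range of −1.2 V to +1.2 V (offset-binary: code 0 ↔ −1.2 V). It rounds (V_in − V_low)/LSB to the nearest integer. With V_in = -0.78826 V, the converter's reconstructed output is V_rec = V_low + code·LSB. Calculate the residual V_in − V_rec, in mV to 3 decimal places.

LSB = 2.4/2^12 = 0.586 mV.
Scaled input = 702.7029 LSBs, so code = 703.
V_rec = (−1.2) + 703·0.000585937 = -0.78808594 V.
V_in − V_rec = -0.000174063 V = -0.174 mV.

-0.174 mV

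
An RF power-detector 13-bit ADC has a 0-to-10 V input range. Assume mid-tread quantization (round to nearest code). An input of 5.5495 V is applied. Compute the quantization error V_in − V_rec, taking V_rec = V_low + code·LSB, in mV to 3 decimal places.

One LSB is 10 V / 8192 = 1.221 mV.
(V_in − V_low)/LSB = (5.5495 − 0)/0.0012207 = 4546.1504 → code 4546 (round).
V_rec = 0 + 4546·0.0012207 = 5.5493164 V.
Difference: 0.000183594 V → 0.184 mV.

0.184 mV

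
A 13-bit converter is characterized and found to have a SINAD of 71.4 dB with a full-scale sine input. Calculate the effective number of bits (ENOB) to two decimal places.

11.57 bits

ENOB = (SINAD − 1.76) / 6.02 = (71.4 − 1.76)/6.02 = 11.568.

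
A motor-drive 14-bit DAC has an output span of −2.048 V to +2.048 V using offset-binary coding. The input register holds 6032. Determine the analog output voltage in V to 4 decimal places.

-0.5400 V

LSB = 4.096 V / 2^14 = 250.00 µV.
V_out = (−2.048) + 6032 × 0.00025 V = -0.54 V.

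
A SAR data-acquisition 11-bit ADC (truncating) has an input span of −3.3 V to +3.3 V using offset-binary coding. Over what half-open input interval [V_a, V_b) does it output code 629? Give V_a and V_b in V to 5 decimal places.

LSB = 6.6/2^11 = 3.223 mV.
V_a = V_low + 629·LSB = -1.27295 V; V_b = V_low + 630·LSB = -1.26973 V.

[-1.27295 V, -1.26973 V)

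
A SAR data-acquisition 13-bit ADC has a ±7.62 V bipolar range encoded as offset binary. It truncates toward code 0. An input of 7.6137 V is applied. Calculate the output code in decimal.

code 8188

LSB = 15.24 V / 8192 = 1.860 mV.
(V_in − V_low)/LSB = (7.6137 − (−7.62)) / 0.00186035 = 8188.614.
⌊·⌋(8188.614) = 8188.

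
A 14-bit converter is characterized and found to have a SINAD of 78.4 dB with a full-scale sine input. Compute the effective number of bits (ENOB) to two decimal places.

12.73 bits

ENOB = (SINAD − 1.76) / 6.02 = (78.4 − 1.76)/6.02 = 12.731.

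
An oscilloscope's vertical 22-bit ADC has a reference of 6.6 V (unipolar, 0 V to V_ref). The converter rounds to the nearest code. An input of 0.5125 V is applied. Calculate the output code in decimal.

With 4194304 levels over 6.6 V, one step is 1.57 µV.
(V_in − V_low)/LSB = (0.5125 − 0) / 1.57356e-06 = 325694.061.
round(325694.061) = 325694.

code 325694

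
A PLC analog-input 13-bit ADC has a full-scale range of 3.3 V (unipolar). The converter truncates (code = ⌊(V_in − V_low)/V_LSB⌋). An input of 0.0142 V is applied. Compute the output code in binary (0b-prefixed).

LSB = 3.3 V / 8192 = 402.83 µV.
(0.0142 − 0) / 0.000402832 = 35.250 LSBs.
So the output code is 35.
In binary (0b-prefixed): 0b100011.

code 0b100011 (decimal 35)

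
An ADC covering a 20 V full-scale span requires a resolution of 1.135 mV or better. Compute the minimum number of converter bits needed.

15 bits

Number of steps required ≥ 20 V / 1.135 mV = 17621.15.
Need 2^N ≥ 17621.15; 2^14 = 16384, 2^15 = 32768.
Minimum N = 15.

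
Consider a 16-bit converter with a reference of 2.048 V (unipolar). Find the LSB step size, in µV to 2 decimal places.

31.25 µV

Full-scale span = 2.048 V.
LSB = 2.048 / 2^16 = 2.048 / 65536 = 3.125e-05 V = 31.25 µV.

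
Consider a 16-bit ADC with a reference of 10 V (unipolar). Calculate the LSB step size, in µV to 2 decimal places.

Full-scale span = 10 V.
LSB = 10 / 2^16 = 10 / 65536 = 0.000152588 V = 152.59 µV.

152.59 µV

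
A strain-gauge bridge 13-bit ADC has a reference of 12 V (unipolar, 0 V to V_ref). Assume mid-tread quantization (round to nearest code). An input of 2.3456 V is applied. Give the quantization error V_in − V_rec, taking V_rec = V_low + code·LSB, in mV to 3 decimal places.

LSB = 12/2^13 = 1.465 mV.
Scaled input = 1601.2629 LSBs, so code = 1601.
Code 1601 maps back to 0 + 1601×0.00146484 V = 2.3452148 V.
V_in − V_rec = 0.000385156 V = 0.385 mV.

0.385 mV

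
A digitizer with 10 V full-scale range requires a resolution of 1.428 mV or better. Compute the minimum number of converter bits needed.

13 bits

Number of steps required ≥ 10 V / 1.428 mV = 7002.80.
Need 2^N ≥ 7002.80; 2^12 = 4096, 2^13 = 8192.
Minimum N = 13.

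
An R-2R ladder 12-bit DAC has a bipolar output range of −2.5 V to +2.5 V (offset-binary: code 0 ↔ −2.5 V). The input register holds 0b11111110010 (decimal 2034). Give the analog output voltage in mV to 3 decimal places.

-17.090 mV

LSB = 5 V / 2^12 = 1.221 mV.
Code 0b11111110010 = 2034 decimal.
V_out = (−2.5) + 2034 × 0.0012207 V = -0.0170898 V.
= -17.090 mV.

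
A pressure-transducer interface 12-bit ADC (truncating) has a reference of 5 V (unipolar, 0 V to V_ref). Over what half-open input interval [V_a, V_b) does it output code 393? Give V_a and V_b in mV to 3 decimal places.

[479.736 mV, 480.957 mV)

LSB = 5/2^12 = 1.221 mV.
V_a = V_low + 393·LSB = 0.479736 V; V_b = V_low + 394·LSB = 0.480957 V.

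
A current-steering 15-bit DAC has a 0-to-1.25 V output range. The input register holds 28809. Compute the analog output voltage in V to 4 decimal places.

LSB = 1.25 V / 2^15 = 38.15 µV.
V_out = 0 + 28809 × 3.8147e-05 V = 1.09898 V.

1.0990 V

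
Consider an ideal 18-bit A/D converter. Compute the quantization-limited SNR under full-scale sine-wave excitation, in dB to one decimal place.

SNR ≈ 6.02·N + 1.76 dB = 6.02·18 + 1.76 = 110.12 dB.

110.1 dB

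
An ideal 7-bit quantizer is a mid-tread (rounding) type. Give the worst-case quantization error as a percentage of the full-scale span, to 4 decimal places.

0.3906 %

Rounding → worst-case error = ½ LSB = V_FS/2^8, so 100/256 = 0.390625 % of full scale.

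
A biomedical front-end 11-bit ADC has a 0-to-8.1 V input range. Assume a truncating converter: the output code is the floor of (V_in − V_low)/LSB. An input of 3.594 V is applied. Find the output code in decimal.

code 908

With 2048 levels over 8.1 V, one step is 3.955 mV.
Input sits at 908.705 steps above V_low.
Floor → code 908.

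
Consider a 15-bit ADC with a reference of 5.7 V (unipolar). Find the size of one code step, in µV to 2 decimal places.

173.95 µV

Full-scale span = 5.7 V.
LSB = 5.7 / 2^15 = 5.7 / 32768 = 0.00017395 V = 173.95 µV.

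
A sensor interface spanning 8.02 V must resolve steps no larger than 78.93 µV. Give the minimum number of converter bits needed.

17 bits

Number of steps required ≥ 8.02 V / 78.93 µV = 101609.02.
Need 2^N ≥ 101609.02; 2^16 = 65536, 2^17 = 131072.
Minimum N = 17.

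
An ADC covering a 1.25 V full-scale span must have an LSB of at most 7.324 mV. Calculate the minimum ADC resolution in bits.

Number of steps required ≥ 1.25 V / 7.324 mV = 170.67.
Need 2^N ≥ 170.67; 2^7 = 128, 2^8 = 256.
Minimum N = 8.

8 bits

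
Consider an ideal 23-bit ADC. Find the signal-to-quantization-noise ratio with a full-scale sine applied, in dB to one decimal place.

SNR ≈ 6.02·N + 1.76 dB = 6.02·23 + 1.76 = 140.22 dB.

140.2 dB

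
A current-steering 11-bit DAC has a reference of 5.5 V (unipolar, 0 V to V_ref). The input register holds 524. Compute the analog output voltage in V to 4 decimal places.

LSB = 5.5 V / 2^11 = 2.686 mV.
V_out = 0 + 524 × 0.00268555 V = 1.40723 V.

1.4072 V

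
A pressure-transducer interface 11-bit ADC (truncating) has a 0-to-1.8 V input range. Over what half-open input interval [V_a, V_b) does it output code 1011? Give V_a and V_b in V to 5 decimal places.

LSB = 1.8/2^11 = 0.879 mV.
V_a = V_low + 1011·LSB = 0.888574 V; V_b = V_low + 1012·LSB = 0.889453 V.

[0.88857 V, 0.88945 V)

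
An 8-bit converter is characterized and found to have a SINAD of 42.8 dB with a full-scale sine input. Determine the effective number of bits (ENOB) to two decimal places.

ENOB = (SINAD − 1.76) / 6.02 = (42.8 − 1.76)/6.02 = 6.817.

6.82 bits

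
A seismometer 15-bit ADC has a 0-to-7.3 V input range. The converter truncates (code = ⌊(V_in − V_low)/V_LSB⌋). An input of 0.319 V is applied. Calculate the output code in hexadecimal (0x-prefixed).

With 32768 levels over 7.3 V, one step is 222.78 µV.
(0.319 − 0) / 0.000222778 = 1431.917 LSBs.
Floor → code 1431.
In hexadecimal (0x-prefixed): 0x597.

code 0x597 (decimal 1431)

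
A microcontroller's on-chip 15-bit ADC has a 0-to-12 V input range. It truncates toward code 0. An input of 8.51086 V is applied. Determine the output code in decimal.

code 23240

LSB = 12 V / 32768 = 366.21 µV.
Input sits at 23240.322 steps above V_low.
Floor → code 23240.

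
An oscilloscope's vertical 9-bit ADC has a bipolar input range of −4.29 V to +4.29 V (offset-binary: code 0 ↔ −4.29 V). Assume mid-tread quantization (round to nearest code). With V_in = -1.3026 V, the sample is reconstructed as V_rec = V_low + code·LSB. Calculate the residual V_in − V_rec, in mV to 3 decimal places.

One LSB is 8.58 V / 512 = 16.758 mV.
Scaled input = 178.2691 LSBs, so code = 178.
Reconstructed: -1.3071094 V.
V_in − V_rec = 0.00450938 V = 4.509 mV.

4.509 mV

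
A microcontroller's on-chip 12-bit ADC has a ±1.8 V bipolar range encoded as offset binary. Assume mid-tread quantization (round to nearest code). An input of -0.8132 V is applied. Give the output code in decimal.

LSB = 3.6 V / 4096 = 0.879 mV.
Input sits at 1122.759 steps above V_low.
Round → code 1123.

code 1123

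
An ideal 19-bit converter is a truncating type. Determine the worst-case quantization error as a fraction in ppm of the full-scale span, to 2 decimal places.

Truncating → worst-case error = 1 LSB = V_FS/2^19, so 1e+06/524288 = 1.90735 ppm of full scale.

1.91 ppm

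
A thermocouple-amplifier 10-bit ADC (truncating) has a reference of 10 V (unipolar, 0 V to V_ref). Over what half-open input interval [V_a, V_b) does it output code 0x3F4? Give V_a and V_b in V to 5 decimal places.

LSB = 10/2^10 = 9.766 mV.
Code 0x3F4 = 1012 decimal.
V_a = V_low + 1012·LSB = 9.88281 V; V_b = V_low + 1013·LSB = 9.89258 V.

[9.88281 V, 9.89258 V)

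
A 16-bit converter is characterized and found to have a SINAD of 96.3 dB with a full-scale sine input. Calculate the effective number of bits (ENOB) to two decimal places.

ENOB = (SINAD − 1.76) / 6.02 = (96.3 − 1.76)/6.02 = 15.704.

15.70 bits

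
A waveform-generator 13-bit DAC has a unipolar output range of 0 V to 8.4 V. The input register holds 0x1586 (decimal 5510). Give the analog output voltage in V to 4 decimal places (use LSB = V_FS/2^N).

LSB = 8.4 V / 2^13 = 1.025 mV.
Code 0x1586 = 5510 decimal.
V_out = 0 + 5510 × 0.00102539 V = 5.6499 V.

5.6499 V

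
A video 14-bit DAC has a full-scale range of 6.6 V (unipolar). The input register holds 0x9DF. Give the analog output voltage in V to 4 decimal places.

LSB = 6.6 V / 2^14 = 402.83 µV.
Code 0x9DF = 2527 decimal.
V_out = 0 + 2527 × 0.000402832 V = 1.01796 V.

1.0180 V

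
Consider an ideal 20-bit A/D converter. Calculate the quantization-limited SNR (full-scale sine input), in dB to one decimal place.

SNR ≈ 6.02·N + 1.76 dB = 6.02·20 + 1.76 = 122.16 dB.

122.2 dB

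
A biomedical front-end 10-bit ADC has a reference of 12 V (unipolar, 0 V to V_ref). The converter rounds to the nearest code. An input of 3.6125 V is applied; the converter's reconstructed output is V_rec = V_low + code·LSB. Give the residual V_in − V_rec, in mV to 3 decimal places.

3.125 mV

Step size: 12 V ÷ 2^10 = 11.719 mV.
(V_in − V_low)/LSB = (3.6125 − 0)/0.0117188 = 308.2667 → code 308 (round).
Reconstructed: 3.609375 V.
V_in − V_rec = 0.003125 V = 3.125 mV.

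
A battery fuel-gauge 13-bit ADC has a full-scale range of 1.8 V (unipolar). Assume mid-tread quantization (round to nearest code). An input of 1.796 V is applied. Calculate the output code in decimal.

LSB = 1.8 V / 8192 = 219.73 µV.
(V_in − V_low)/LSB = (1.796 − 0) / 0.000219727 = 8173.796.
Round → code 8174.

code 8174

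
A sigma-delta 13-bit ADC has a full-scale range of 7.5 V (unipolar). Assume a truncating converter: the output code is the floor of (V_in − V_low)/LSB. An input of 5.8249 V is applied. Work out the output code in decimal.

code 6362

LSB = 7.5 V / 8192 = 0.916 mV.
Input sits at 6362.344 steps above V_low.
So the output code is 6362.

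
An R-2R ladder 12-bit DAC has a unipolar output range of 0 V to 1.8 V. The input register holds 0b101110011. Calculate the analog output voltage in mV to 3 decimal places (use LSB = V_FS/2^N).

LSB = 1.8 V / 2^12 = 439.45 µV.
Code 0b101110011 = 371 decimal.
V_out = 0 + 371 × 0.000439453 V = 0.163037 V.
= 163.037 mV.

163.037 mV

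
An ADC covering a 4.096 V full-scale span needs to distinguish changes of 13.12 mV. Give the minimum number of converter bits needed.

Number of steps required ≥ 4.096 V / 13.12 mV = 312.20.
Need 2^N ≥ 312.20; 2^8 = 256, 2^9 = 512.
Minimum N = 9.

9 bits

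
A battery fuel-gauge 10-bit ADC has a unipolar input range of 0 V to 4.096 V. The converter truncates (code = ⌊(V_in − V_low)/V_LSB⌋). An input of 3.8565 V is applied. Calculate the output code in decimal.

With 1024 levels over 4.096 V, one step is 4.000 mV.
(V_in − V_low)/LSB = (3.8565 − 0) / 0.004 = 964.125.
So the output code is 964.

code 964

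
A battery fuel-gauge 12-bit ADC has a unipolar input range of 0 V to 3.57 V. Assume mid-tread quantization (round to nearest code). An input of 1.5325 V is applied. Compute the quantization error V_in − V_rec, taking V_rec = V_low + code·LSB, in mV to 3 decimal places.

0.259 mV

One LSB is 3.57 V / 4096 = 0.872 mV.
(V_in − V_low)/LSB = (1.5325 − 0)/0.000871582 = 1758.2969 → code 1758 (round).
Code 1758 maps back to 0 + 1758×0.000871582 V = 1.5322412 V.
Error = 1.5325 − 1.5322412 = 0.000258789 V = 0.259 mV.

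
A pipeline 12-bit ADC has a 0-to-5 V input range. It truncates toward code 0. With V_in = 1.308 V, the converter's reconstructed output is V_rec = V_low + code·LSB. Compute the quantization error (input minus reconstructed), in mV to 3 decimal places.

0.627 mV

One LSB is 5 V / 4096 = 1.221 mV.
Scaled input = 1071.5136 LSBs, so code = 1071.
Code 1071 maps back to 0 + 1071×0.0012207 V = 1.307373 V.
Error = 1.308 − 1.307373 = 0.000626953 V = 0.627 mV.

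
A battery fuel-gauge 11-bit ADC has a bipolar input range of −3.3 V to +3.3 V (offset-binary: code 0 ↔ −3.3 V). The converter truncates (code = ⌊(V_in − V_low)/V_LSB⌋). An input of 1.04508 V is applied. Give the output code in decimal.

Full-scale span = 6.6 V; LSB = 6.6/2^11 = 3.223 mV.
(V_in − V_low)/LSB = (1.04508 − (−3.3)) / 0.00322266 = 1348.291.
Floor → code 1348.

code 1348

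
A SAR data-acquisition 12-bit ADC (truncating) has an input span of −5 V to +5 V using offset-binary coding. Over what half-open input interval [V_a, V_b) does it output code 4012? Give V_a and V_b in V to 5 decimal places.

[4.79492 V, 4.79736 V)

LSB = 10/2^12 = 2.441 mV.
V_a = V_low + 4012·LSB = 4.79492 V; V_b = V_low + 4013·LSB = 4.79736 V.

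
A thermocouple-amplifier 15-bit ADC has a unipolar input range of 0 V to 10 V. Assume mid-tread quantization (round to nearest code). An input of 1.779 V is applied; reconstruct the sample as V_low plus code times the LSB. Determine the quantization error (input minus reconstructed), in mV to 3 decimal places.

LSB = 10/2^15 = 305.18 µV.
Scaled input = 5829.4272 LSBs, so code = 5829.
Reconstructed: 1.7788696 V.
Difference: 0.000130371 V → 0.130 mV.

0.130 mV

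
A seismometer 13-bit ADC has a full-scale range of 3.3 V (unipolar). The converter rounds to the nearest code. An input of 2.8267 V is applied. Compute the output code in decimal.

code 7017

LSB = 3.3 V / 8192 = 402.83 µV.
Input sits at 7017.069 steps above V_low.
So the output code is 7017.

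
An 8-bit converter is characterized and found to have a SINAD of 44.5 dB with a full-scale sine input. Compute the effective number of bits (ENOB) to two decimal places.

7.10 bits

ENOB = (SINAD − 1.76) / 6.02 = (44.5 − 1.76)/6.02 = 7.100.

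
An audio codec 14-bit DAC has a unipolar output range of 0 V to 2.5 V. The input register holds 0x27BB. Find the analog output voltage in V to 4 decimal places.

1.5520 V

LSB = 2.5 V / 2^14 = 152.59 µV.
Code 0x27BB = 10171 decimal.
V_out = 0 + 10171 × 0.000152588 V = 1.55197 V.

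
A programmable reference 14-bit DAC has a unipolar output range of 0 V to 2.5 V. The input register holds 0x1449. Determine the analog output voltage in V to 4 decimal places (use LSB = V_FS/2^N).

LSB = 2.5 V / 2^14 = 152.59 µV.
Code 0x1449 = 5193 decimal.
V_out = 0 + 5193 × 0.000152588 V = 0.792389 V.

0.7924 V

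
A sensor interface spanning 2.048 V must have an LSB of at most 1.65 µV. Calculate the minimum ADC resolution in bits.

21 bits

Number of steps required ≥ 2.048 V / 1.65 µV = 1241212.12.
Need 2^N ≥ 1241212.12; 2^20 = 1048576, 2^21 = 2097152.
Minimum N = 21.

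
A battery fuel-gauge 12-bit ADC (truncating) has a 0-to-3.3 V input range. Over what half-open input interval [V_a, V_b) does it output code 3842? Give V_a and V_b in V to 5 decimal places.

LSB = 3.3/2^12 = 0.806 mV.
V_a = V_low + 3842·LSB = 3.09536 V; V_b = V_low + 3843·LSB = 3.09617 V.

[3.09536 V, 3.09617 V)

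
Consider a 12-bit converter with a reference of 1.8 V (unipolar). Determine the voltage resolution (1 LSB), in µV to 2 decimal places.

Full-scale span = 1.8 V.
LSB = 1.8 / 2^12 = 1.8 / 4096 = 0.000439453 V = 439.45 µV.

439.45 µV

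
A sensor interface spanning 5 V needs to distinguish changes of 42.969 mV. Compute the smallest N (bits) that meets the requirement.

Number of steps required ≥ 5 V / 42.969 mV = 116.36.
Need 2^N ≥ 116.36; 2^6 = 64, 2^7 = 128.
Minimum N = 7.

7 bits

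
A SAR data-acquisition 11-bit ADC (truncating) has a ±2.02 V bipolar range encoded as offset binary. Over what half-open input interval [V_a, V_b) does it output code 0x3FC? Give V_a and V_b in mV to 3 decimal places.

LSB = 4.04/2^11 = 1.973 mV.
Code 0x3FC = 1020 decimal.
V_a = V_low + 1020·LSB = -0.00789063 V; V_b = V_low + 1021·LSB = -0.00591797 V.

[-7.891 mV, -5.918 mV)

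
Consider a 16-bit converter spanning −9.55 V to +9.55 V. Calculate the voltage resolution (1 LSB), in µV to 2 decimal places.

291.44 µV

Full-scale span = 19.1 V.
LSB = 19.1 / 2^16 = 19.1 / 65536 = 0.000291443 V = 291.44 µV.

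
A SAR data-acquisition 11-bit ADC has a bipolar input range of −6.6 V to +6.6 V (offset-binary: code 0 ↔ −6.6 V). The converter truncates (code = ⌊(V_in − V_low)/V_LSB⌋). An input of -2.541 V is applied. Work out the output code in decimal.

LSB = 13.2 V / 2048 = 6.445 mV.
(V_in − V_low)/LSB = (-2.541 − (−6.6)) / 0.00644531 = 629.760.
Floor → code 629.

code 629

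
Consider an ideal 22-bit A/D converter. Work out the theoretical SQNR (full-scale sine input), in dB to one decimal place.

SNR ≈ 6.02·N + 1.76 dB = 6.02·22 + 1.76 = 134.20 dB.

134.2 dB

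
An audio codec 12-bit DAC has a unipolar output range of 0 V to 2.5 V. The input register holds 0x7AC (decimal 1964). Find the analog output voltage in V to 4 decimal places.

LSB = 2.5 V / 2^12 = 0.610 mV.
Code 0x7AC = 1964 decimal.
V_out = 0 + 1964 × 0.000610352 V = 1.19873 V.

1.1987 V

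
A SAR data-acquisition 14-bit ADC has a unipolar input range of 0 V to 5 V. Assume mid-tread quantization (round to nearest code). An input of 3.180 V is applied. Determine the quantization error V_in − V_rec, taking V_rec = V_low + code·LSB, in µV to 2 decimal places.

68.36 µV

One LSB is 5 V / 16384 = 305.18 µV.
(V_in − V_low)/LSB = (3.180 − 0)/0.000305176 = 10420.2240 → code 10420 (round).
Code 10420 maps back to 0 + 10420×0.000305176 V = 3.1799316 V.
V_in − V_rec = 6.83594e-05 V = 68.36 µV.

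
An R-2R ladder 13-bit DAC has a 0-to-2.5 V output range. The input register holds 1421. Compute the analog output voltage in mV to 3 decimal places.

LSB = 2.5 V / 2^13 = 305.18 µV.
V_out = 0 + 1421 × 0.000305176 V = 0.433655 V.
= 433.655 mV.

433.655 mV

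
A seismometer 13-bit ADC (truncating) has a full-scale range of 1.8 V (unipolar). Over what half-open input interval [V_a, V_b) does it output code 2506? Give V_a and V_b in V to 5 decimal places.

LSB = 1.8/2^13 = 219.73 µV.
V_a = V_low + 2506·LSB = 0.550635 V; V_b = V_low + 2507·LSB = 0.550854 V.

[0.55063 V, 0.55085 V)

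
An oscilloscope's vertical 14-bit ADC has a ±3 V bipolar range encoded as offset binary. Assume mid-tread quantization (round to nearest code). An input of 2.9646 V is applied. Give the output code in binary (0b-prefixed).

code 0b11111110011111 (decimal 16287)

With 16384 levels over 6 V, one step is 366.21 µV.
(2.9646 − (−3)) / 0.000366211 = 16287.334 LSBs.
round(16287.334) = 16287.
In binary (0b-prefixed): 0b11111110011111.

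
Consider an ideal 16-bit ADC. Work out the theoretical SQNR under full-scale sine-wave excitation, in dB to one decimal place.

98.1 dB

SNR ≈ 6.02·N + 1.76 dB = 6.02·16 + 1.76 = 98.08 dB.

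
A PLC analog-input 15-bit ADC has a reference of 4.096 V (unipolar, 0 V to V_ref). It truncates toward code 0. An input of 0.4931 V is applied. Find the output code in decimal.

code 3944

LSB = 4.096 V / 32768 = 125.00 µV.
(0.4931 − 0) / 0.000125 = 3944.800 LSBs.
So the output code is 3944.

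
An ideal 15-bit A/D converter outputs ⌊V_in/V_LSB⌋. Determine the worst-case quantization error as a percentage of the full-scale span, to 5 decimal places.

Truncating → worst-case error = 1 LSB = V_FS/2^15, so 100/32768 = 0.00305176 % of full scale.

0.00305 %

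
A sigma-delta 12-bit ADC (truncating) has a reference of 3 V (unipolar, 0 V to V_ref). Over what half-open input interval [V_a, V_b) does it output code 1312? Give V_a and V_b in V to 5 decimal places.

LSB = 3/2^12 = 0.732 mV.
V_a = V_low + 1312·LSB = 0.960938 V; V_b = V_low + 1313·LSB = 0.96167 V.

[0.96094 V, 0.96167 V)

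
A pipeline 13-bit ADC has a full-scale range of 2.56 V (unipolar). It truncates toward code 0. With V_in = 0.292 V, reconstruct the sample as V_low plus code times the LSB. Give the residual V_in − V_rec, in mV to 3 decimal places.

Step size: 2.56 V ÷ 2^13 = 312.50 µV.
Scaled input = 934.4000 LSBs, so code = 934.
Code 934 maps back to 0 + 934×0.0003125 V = 0.291875 V.
Difference: 0.000125 V → 0.125 mV.

0.125 mV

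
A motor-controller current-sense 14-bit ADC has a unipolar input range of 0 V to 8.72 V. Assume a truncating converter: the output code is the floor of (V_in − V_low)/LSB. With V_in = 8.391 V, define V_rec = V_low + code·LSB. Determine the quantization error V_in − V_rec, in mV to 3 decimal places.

0.448 mV

Step size: 8.72 V ÷ 2^14 = 0.532 mV.
(V_in − V_low)/LSB = (8.391 − 0)/0.000532227 = 15765.8422 → code 15765 (floor).
Code 15765 maps back to 0 + 15765×0.000532227 V = 8.3905518 V.
Difference: 0.000448242 V → 0.448 mV.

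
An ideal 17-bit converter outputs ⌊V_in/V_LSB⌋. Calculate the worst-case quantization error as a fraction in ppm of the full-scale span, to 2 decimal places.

7.63 ppm

Truncating → worst-case error = 1 LSB = V_FS/2^17, so 1e+06/131072 = 7.62939 ppm of full scale.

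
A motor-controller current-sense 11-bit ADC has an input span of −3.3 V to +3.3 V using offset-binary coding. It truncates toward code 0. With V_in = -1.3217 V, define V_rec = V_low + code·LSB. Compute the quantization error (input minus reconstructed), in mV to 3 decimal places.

One LSB is 6.6 V / 2048 = 3.223 mV.
Scaled input = 613.8725 LSBs, so code = 613.
V_rec = (−3.3) + 613·0.00322266 = -1.3245117 V.
Error = -1.3217 − (−1.3245117) = 0.00281172 V = 2.812 mV.

2.812 mV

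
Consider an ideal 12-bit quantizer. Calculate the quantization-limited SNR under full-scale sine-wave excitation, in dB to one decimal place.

74.0 dB

SNR ≈ 6.02·N + 1.76 dB = 6.02·12 + 1.76 = 74.00 dB.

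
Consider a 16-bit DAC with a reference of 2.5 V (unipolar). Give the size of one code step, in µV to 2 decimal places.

38.15 µV

Full-scale span = 2.5 V.
LSB = 2.5 / 2^16 = 2.5 / 65536 = 3.8147e-05 V = 38.15 µV.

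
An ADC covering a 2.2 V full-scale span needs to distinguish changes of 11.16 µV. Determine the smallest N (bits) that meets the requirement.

18 bits

Number of steps required ≥ 2.2 V / 11.16 µV = 197132.62.
Need 2^N ≥ 197132.62; 2^17 = 131072, 2^18 = 262144.
Minimum N = 18.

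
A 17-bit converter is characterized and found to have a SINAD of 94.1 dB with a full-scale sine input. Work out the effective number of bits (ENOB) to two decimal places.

ENOB = (SINAD − 1.76) / 6.02 = (94.1 − 1.76)/6.02 = 15.339.

15.34 bits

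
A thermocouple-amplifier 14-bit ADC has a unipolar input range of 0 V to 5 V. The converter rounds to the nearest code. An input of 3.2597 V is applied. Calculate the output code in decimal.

LSB = 5 V / 16384 = 305.18 µV.
(3.2597 − 0) / 0.000305176 = 10681.385 LSBs.
round(10681.385) = 10681.

code 10681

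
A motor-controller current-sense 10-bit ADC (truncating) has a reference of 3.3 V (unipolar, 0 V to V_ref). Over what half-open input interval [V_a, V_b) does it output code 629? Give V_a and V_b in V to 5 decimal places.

[2.02705 V, 2.03027 V)

LSB = 3.3/2^10 = 3.223 mV.
V_a = V_low + 629·LSB = 2.02705 V; V_b = V_low + 630·LSB = 2.03027 V.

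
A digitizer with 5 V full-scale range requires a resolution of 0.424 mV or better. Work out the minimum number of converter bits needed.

14 bits

Number of steps required ≥ 5 V / 0.424 mV = 11792.45.
Need 2^N ≥ 11792.45; 2^13 = 8192, 2^14 = 16384.
Minimum N = 14.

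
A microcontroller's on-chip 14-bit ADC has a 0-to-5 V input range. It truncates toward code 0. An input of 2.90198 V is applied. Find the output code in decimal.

code 9509

Full-scale span = 5 V; LSB = 5/2^14 = 305.18 µV.
(2.90198 − 0) / 0.000305176 = 9509.208 LSBs.
⌊·⌋(9509.208) = 9509.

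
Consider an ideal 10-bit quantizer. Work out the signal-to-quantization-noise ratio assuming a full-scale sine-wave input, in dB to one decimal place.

SNR ≈ 6.02·N + 1.76 dB = 6.02·10 + 1.76 = 61.96 dB.

62.0 dB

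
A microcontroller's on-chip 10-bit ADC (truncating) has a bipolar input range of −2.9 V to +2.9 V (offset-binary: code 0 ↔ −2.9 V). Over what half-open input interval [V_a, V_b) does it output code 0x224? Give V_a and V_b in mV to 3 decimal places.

LSB = 5.8/2^10 = 5.664 mV.
Code 0x224 = 548 decimal.
V_a = V_low + 548·LSB = 0.203906 V; V_b = V_low + 549·LSB = 0.20957 V.

[203.906 mV, 209.570 mV)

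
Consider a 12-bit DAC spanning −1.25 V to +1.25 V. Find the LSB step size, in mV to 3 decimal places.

0.610 mV

Full-scale span = 2.5 V.
LSB = 2.5 / 2^12 = 2.5 / 4096 = 0.000610352 V = 0.610 mV.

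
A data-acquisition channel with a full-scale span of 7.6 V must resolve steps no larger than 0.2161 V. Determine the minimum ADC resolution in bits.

Number of steps required ≥ 7.6 V / 0.2161 V = 35.17.
Need 2^N ≥ 35.17; 2^5 = 32, 2^6 = 64.
Minimum N = 6.

6 bits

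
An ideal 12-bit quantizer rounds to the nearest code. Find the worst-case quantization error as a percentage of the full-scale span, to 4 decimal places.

0.0122 %

Rounding → worst-case error = ½ LSB = V_FS/2^13, so 100/8192 = 0.012207 % of full scale.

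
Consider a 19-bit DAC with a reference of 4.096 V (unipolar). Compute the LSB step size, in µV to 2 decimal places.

Full-scale span = 4.096 V.
LSB = 4.096 / 2^19 = 4.096 / 524288 = 7.8125e-06 V = 7.81 µV.

7.81 µV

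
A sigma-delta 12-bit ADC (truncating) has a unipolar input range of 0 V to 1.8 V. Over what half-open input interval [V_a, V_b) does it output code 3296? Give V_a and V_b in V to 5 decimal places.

[1.44844 V, 1.44888 V)

LSB = 1.8/2^12 = 439.45 µV.
V_a = V_low + 3296·LSB = 1.44844 V; V_b = V_low + 3297·LSB = 1.44888 V.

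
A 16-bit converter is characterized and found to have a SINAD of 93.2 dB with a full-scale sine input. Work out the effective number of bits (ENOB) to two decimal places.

ENOB = (SINAD − 1.76) / 6.02 = (93.2 − 1.76)/6.02 = 15.189.

15.19 bits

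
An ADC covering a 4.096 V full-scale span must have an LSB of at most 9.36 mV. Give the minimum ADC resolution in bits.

Number of steps required ≥ 4.096 V / 9.36 mV = 437.61.
Need 2^N ≥ 437.61; 2^8 = 256, 2^9 = 512.
Minimum N = 9.

9 bits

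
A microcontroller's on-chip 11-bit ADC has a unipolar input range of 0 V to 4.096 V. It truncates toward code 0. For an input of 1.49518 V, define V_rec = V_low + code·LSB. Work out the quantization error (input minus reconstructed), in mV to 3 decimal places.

1.180 mV

LSB = 4.096/2^11 = 2.000 mV.
(V_in − V_low)/LSB = (1.49518 − 0)/0.002 = 747.5900 → code 747 (floor).
Code 747 maps back to 0 + 747×0.002 V = 1.494 V.
V_in − V_rec = 0.00118 V = 1.180 mV.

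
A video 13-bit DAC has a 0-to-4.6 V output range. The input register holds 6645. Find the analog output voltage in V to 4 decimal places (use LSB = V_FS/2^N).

3.7313 V

LSB = 4.6 V / 2^13 = 0.562 mV.
V_out = 0 + 6645 × 0.000561523 V = 3.73132 V.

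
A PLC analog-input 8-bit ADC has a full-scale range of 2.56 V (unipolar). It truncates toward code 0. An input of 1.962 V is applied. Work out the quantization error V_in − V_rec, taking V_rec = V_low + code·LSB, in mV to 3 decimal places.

2.000 mV

Step size: 2.56 V ÷ 2^8 = 10.000 mV.
Scaled input = 196.2000 LSBs, so code = 196.
Reconstructed: 1.96 V.
Difference: 0.002 V → 2.000 mV.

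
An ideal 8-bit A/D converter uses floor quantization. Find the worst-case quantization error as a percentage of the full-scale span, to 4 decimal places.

Truncating → worst-case error = 1 LSB = V_FS/2^8, so 100/256 = 0.390625 % of full scale.

0.3906 %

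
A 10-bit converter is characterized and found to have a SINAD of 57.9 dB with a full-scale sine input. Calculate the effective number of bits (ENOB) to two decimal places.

ENOB = (SINAD − 1.76) / 6.02 = (57.9 − 1.76)/6.02 = 9.326.

9.33 bits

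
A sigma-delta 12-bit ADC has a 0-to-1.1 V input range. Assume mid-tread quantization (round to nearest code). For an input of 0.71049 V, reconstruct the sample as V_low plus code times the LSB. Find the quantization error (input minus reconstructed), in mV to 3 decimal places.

-0.106 mV

Step size: 1.1 V ÷ 2^12 = 268.55 µV.
Scaled input = 2645.6064 LSBs, so code = 2646.
V_rec = 0 + 2646·0.000268555 = 0.7105957 V.
Error = 0.71049 − 0.7105957 = -0.000105703 V = -0.106 mV.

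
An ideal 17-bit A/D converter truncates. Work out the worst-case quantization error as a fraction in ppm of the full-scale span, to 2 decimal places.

Truncating → worst-case error = 1 LSB = V_FS/2^17, so 1e+06/131072 = 7.62939 ppm of full scale.

7.63 ppm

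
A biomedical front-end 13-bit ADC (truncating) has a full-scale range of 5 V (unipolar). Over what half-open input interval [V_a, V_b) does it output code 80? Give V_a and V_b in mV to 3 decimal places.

[48.828 mV, 49.438 mV)

LSB = 5/2^13 = 0.610 mV.
V_a = V_low + 80·LSB = 0.0488281 V; V_b = V_low + 81·LSB = 0.0494385 V.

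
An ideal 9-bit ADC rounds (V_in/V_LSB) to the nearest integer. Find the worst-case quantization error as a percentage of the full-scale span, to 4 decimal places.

Rounding → worst-case error = ½ LSB = V_FS/2^10, so 100/1024 = 0.0976562 % of full scale.

0.0977 %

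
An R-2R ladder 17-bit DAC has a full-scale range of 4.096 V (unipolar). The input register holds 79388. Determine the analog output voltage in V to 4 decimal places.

2.4809 V

LSB = 4.096 V / 2^17 = 31.25 µV.
V_out = 0 + 79388 × 3.125e-05 V = 2.48088 V.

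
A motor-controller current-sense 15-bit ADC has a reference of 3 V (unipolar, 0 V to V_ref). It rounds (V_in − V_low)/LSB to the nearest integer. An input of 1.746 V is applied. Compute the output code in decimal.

Full-scale span = 3 V; LSB = 3/2^15 = 91.55 µV.
(1.746 − 0) / 9.15527e-05 = 19070.976 LSBs.
So the output code is 19071.

code 19071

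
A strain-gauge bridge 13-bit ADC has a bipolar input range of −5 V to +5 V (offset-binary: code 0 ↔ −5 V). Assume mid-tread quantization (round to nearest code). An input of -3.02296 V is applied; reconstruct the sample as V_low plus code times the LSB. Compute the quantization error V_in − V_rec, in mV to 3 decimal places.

LSB = 10/2^13 = 1.221 mV.
Scaled input = 1619.5912 LSBs, so code = 1620.
Code 1620 maps back to (−5) + 1620×0.0012207 V = -3.0224609 V.
Difference: -0.000499063 V → -0.499 mV.

-0.499 mV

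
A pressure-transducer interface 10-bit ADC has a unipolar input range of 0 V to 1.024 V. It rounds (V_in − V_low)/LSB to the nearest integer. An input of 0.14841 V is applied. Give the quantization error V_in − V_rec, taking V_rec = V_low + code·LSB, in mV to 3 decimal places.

0.410 mV

One LSB is 1.024 V / 1024 = 1.000 mV.
Scaled input = 148.4100 LSBs, so code = 148.
V_rec = 0 + 148·0.001 = 0.148 V.
Error = 0.14841 − 0.148 = 0.00041 V = 0.410 mV.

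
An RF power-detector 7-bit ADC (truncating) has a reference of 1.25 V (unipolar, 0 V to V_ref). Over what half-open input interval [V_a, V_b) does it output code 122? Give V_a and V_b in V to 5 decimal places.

[1.19141 V, 1.20117 V)

LSB = 1.25/2^7 = 9.766 mV.
V_a = V_low + 122·LSB = 1.19141 V; V_b = V_low + 123·LSB = 1.20117 V.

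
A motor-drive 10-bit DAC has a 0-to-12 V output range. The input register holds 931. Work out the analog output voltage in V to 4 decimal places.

10.9102 V

LSB = 12 V / 2^10 = 11.719 mV.
V_out = 0 + 931 × 0.0117188 V = 10.9102 V.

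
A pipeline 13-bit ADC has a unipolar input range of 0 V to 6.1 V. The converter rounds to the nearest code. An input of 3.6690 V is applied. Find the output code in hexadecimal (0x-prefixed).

Full-scale span = 6.1 V; LSB = 6.1/2^13 = 0.745 mV.
(V_in − V_low)/LSB = (3.6690 − 0) / 0.000744629 = 4927.287.
Round → code 4927.
In hexadecimal (0x-prefixed): 0x133F.

code 0x133F (decimal 4927)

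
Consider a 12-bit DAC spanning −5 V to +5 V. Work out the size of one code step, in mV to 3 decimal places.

Full-scale span = 10 V.
LSB = 10 / 2^12 = 10 / 4096 = 0.00244141 V = 2.441 mV.

2.441 mV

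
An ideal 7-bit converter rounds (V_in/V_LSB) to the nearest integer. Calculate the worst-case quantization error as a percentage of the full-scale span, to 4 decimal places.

0.3906 %

Rounding → worst-case error = ½ LSB = V_FS/2^8, so 100/256 = 0.390625 % of full scale.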